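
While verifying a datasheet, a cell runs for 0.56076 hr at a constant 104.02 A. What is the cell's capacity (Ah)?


C = I * t = 104.02 * 0.56076 = 58.33 Ah

58.33 Ah


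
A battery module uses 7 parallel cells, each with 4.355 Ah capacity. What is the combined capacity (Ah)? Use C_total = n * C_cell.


C_total = 7 * 4.355 = 30.485 Ah

30.485 Ah


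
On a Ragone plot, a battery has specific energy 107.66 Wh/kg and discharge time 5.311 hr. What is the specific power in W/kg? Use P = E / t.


P_specific = E / t = 107.66 / 5.311 = 20.27 W/kg

20.27 W/kg


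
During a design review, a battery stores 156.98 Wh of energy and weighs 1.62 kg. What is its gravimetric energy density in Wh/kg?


Specific energy = 156.98 Wh / 1.62 kg = 96.90 Wh/kg

96.90 Wh/kg


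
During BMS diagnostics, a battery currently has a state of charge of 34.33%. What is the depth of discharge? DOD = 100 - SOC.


DOD = 100 - SOC = 100 - 34.33 = 65.67%

65.67%


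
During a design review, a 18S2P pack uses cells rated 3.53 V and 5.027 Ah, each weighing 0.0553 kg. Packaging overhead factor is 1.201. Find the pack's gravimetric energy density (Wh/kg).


Step 1: V_pack = 18 * 3.53 = 63.54 V
Step 2: C_pack = 2 * 5.027 = 10.054 Ah
Step 3: E_pack = V_pack * C_pack = 63.54 * 10.054 = 638.83 Wh
Step 4: m_pack = 18 * 2 * 0.0553 * 1.201 = 2.391 kg
Step 5: ED = E_pack / m_pack = 638.83 / 2.391 = 267.2 Wh/kg

267.2 Wh/kg


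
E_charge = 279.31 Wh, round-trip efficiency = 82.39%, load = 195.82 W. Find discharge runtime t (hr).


Step 1: E_discharge = eta/100 * E_charge = 82.39/100 * 279.31 = 230.12 Wh
Step 2: t = E_discharge / P = 230.12 / 195.82 = 1.175 hr

1.175 hr


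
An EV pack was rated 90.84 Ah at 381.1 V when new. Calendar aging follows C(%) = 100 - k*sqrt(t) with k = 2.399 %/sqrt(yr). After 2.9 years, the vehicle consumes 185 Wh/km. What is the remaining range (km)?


Step 1: capacity retention = 100 - 2.399 * sqrt(2.9) = 100 - 2.399 * 1.7029 = 95.915%
Step 2: C_now = 90.84 * 95.915/100 = 87.129 Ah
Step 3: E_pack = V * C_now = 381.1 * 87.129 = 33205 Wh
Step 4: range = E_pack / consumption = 33205 / 185 = 179.5 km

179.5 km


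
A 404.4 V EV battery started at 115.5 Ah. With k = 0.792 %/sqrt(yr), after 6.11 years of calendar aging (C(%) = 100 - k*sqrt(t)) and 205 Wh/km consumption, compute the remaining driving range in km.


Step 1: capacity retention = 100 - 0.792 * sqrt(6.11) = 100 - 0.792 * 2.4718 = 98.042%
Step 2: C_now = 115.5 * 98.042/100 = 113.24 Ah
Step 3: E_pack = V * C_now = 404.4 * 113.24 = 45794 Wh
Step 4: range = E_pack / consumption = 45794 / 205 = 223.4 km

223.4 km


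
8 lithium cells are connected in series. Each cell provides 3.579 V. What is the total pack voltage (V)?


Series voltages add: 8 * 3.579 V = 28.632 V

28.632 V


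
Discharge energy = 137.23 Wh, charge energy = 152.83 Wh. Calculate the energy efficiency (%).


Round-trip efficiency = 137.23/152.83 * 100% = 89.79%

89.79%


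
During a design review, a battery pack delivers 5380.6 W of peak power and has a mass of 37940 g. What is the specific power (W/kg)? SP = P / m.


Convert: m = 37940 g = 37.94 kg
Specific power = 5380.6 W / 37.94 kg = 141.8 W/kg

141.8 W/kg


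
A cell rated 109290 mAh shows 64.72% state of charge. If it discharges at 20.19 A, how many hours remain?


Convert: C_total = 109290 mAh = 109.29 Ah
Step 1: remaining = SOC/100 * C_total = 64.72/100 * 109.29 = 70.732 Ah
Step 2: t = remaining / I = 70.732 / 20.19 = 3.503 hr

3.503 hr


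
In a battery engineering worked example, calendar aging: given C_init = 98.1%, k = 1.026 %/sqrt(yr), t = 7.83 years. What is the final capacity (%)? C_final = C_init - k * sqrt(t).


sqrt(t) = sqrt(7.83) = 2.7982
C_final = 98.1 - 1.026 * 2.7982 = 95.23%

95.23%


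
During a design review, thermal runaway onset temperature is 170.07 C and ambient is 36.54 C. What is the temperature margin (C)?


margin = T_onset - T_ambient = 170.07 - 36.54 = 133.53 C

133.53 C


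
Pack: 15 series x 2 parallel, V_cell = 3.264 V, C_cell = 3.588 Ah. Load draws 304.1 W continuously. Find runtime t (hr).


Step 1: E_pack = Ns * V_cell * Np * C_cell = 15 * 3.264 * 2 * 3.588 = 351.34 Wh
Step 2: t = E_pack / P = 351.34 / 304.1 = 1.155 hr

1.155 hr


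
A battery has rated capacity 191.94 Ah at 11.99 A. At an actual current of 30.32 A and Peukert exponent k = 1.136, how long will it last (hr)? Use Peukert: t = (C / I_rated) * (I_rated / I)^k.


t_rated = C / I_rated = 191.94 / 11.99 = 16.008 hr
(I_rated/I)^k = (0.39545)^1.136 = 0.34857
t = t_rated * (I_rated/I)^k = 16.008 * 0.34857 = 5.580 hr

5.580 hr


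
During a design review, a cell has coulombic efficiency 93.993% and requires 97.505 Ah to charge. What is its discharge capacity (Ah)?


Q_dis = eta/100 * Q_chg = 93.993/100 * 97.505 = 91.65 Ah

91.65 Ah


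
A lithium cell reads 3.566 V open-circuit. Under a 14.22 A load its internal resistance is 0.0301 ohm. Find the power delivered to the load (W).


Step 1: V_terminal = OCV - I*R = 3.566 - 14.22 * 0.0301 = 3.138 V
Step 2: P_out = V_terminal * I = 3.138 * 14.22 = 44.62 W

44.62 W


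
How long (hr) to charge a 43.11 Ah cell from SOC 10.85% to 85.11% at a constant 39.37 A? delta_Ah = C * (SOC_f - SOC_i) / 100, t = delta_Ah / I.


delta_Ah = 43.11 * (85.11 - 10.85) / 100 = 32.013 Ah
t = delta_Ah / I = 32.013 / 39.37 = 0.8131 hr

0.8131 hr


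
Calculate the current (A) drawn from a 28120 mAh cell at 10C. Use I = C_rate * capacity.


Convert: capacity = 28120 mAh = 28.12 Ah
At 10C: I = 10 * 28.12 Ah = 281.2 A

281.2 A


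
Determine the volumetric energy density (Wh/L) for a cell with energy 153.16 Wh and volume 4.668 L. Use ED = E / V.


Volumetric ED = 153.16 Wh / 4.668 L = 32.81 Wh/L

32.81 Wh/L


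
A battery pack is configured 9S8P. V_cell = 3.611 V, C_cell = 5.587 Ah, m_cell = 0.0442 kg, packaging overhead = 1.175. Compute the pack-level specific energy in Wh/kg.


Step 1: V_pack = 9 * 3.611 = 32.499 V
Step 2: C_pack = 8 * 5.587 = 44.696 Ah
Step 3: E_pack = V_pack * C_pack = 32.499 * 44.696 = 1452.6 Wh
Step 4: m_pack = 9 * 8 * 0.0442 * 1.175 = 3.7393 kg
Step 5: ED = E_pack / m_pack = 1452.6 / 3.7393 = 388.5 Wh/kg

388.5 Wh/kg


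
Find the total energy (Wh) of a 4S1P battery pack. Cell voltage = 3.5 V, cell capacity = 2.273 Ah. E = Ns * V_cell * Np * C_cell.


E = Ns * Vcell * Np * Ccell = 4 * 3.5 * 1 * 2.273 = 31.82 Wh

31.82 Wh


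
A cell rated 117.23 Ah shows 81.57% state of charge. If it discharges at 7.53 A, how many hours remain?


Step 1: remaining = SOC/100 * C_total = 81.57/100 * 117.23 = 95.625 Ah
Step 2: t = remaining / I = 95.625 / 7.53 = 12.70 hr

12.70 hr


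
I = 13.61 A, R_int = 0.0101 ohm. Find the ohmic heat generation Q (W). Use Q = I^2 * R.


I^2 = 185.23
Q = 185.23 * 0.0101 = 1.871 W

1.871 W


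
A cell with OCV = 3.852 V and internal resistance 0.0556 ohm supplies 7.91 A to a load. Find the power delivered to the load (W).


Step 1: V_terminal = OCV - I*R = 3.852 - 7.91 * 0.0556 = 3.4122 V
Step 2: P_out = V_terminal * I = 3.4122 * 7.91 = 26.99 W

26.99 W


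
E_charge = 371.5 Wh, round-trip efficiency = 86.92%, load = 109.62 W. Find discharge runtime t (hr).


Step 1: E_discharge = eta/100 * E_charge = 86.92/100 * 371.5 = 322.91 Wh
Step 2: t = E_discharge / P = 322.91 / 109.62 = 2.946 hr

2.946 hr


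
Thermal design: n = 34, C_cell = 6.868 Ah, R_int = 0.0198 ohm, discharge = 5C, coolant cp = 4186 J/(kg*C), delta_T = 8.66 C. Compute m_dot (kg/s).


Step 1: I = 5 * 6.868 = 34.34 A
Step 2: Q_cell = I^2 * R = 34.34^2 * 0.0198 = 23.349 W
Step 3: Q_total = 34 * 23.349 = 793.87 W
Step 4: m_dot = Q_total / (cp * dT) = 793.87 / (4186 * 8.66) = 0.02190 kg/s

0.02190 kg/s


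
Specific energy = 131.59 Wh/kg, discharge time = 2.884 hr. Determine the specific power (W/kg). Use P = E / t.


P_specific = E / t = 131.59 / 2.884 = 45.63 W/kg

45.63 W/kg


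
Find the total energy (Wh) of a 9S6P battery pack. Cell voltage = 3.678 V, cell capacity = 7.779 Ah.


V_pack = 9 * 3.678 = 33.102 V
C_pack = 6 * 7.779 = 46.674 Ah
E = V_pack * C_pack = 33.102 * 46.674 = 1545 Wh

1545 Wh


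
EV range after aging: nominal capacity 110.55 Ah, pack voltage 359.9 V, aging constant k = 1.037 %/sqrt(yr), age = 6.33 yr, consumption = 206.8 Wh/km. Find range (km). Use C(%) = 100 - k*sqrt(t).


Step 1: capacity retention = 100 - 1.037 * sqrt(6.33) = 100 - 1.037 * 2.5159 = 97.391%
Step 2: C_now = 110.55 * 97.391/100 = 107.67 Ah
Step 3: E_pack = V * C_now = 359.9 * 107.67 = 38750 Wh
Step 4: range = E_pack / consumption = 38750 / 206.8 = 187.4 km

187.4 km


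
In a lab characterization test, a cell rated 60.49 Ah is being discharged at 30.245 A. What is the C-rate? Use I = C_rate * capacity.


C_rate = I / capacity = 30.245 / 60.49 = 0.5C

0.5C


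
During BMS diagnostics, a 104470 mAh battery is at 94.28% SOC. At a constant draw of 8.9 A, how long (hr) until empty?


Convert: C_total = 104470 mAh = 104.47 Ah
Step 1: remaining = SOC/100 * C_total = 94.28/100 * 104.47 = 98.494 Ah
Step 2: t = remaining / I = 98.494 / 8.9 = 11.07 hr

11.07 hr


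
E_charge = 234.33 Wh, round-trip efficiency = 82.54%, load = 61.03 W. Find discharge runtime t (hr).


Step 1: E_discharge = eta/100 * E_charge = 82.54/100 * 234.33 = 193.42 Wh
Step 2: t = E_discharge / P = 193.42 / 61.03 = 3.169 hr

3.169 hr


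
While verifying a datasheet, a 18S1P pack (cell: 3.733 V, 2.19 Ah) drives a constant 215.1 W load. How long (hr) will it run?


Step 1: E_pack = Ns * V_cell * Np * C_cell = 18 * 3.733 * 1 * 2.19 = 147.15 Wh
Step 2: t = E_pack / P = 147.15 / 215.1 = 0.6841 hr

0.6841 hr


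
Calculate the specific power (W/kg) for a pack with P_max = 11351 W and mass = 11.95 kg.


Specific power = 11351 W / 11.95 kg = 949.9 W/kg

949.9 W/kg


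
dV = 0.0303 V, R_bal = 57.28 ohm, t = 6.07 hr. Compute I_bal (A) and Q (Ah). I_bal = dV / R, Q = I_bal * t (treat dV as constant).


I_bal = dV / R = 0.0303 / 57.28 = 5.2898e-04 A
Q = I_bal * t = 5.2898e-04 * 6.07 = 0.003211 Ah

I=5.2898e-04 A, Q=0.003211 Ah


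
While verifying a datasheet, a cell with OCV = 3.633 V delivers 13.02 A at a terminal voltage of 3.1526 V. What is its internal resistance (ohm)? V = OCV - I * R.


R = (OCV - V) / I = (3.633 - 3.1526) / 13.02 = 0.03690 ohm

0.03690 ohm


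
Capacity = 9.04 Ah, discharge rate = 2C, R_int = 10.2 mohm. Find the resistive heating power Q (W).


Convert: R = 10.2 mohm = 0.0102 ohm
Step 1: I = C_rate * capacity = 2 * 9.04 = 18.08 A
Step 2: Q = I^2 * R = 18.08^2 * 0.0102 = 326.89 * 0.0102 = 3.334 W

3.334 W


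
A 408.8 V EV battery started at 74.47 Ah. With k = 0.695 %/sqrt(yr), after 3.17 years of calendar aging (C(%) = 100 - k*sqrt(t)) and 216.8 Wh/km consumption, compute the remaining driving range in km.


Step 1: capacity retention = 100 - 0.695 * sqrt(3.17) = 100 - 0.695 * 1.7804 = 98.763%
Step 2: C_now = 74.47 * 98.763/100 = 73.549 Ah
Step 3: E_pack = V * C_now = 408.8 * 73.549 = 30067 Wh
Step 4: range = E_pack / consumption = 30067 / 216.8 = 138.7 km

138.7 km


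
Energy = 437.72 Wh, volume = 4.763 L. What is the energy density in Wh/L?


ED = E / V = 437.72 / 4.763 = 91.90 Wh/L

91.90 Wh/L


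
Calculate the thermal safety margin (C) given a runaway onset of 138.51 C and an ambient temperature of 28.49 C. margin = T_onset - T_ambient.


Safety margin = 138.51 C - 28.49 C = 110.02 C

110.02 C


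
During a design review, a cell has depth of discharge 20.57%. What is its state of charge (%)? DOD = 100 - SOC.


SOC = 100 - DOD = 100 - 20.57 = 79.43%

79.43%


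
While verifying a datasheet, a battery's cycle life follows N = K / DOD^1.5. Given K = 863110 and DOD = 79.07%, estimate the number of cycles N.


DOD^1.5 = 703.1
N = K / DOD^1.5 = 863110 / 703.1 = 1228

1228 cycles


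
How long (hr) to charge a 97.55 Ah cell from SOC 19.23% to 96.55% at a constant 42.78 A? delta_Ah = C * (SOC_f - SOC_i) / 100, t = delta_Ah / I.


Step 1: dSOC = 96.55% - 19.23% = 77.32%
Step 2: delta_Ah = 97.55 * 77.32 / 100 = 75.426 Ah
Step 3: t = 75.426 / 42.78 = 1.763 hr

1.763 hr


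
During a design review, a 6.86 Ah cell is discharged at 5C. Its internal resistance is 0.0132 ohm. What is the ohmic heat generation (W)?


Step 1: I = C_rate * capacity = 5 * 6.86 = 34.3 A
Step 2: Q = I^2 * R = 34.3^2 * 0.0132 = 1176.5 * 0.0132 = 15.53 W

15.53 W


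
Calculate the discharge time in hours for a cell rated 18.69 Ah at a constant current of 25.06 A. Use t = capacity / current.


t = capacity / current = 18.69 / 25.06 = 0.7458 hr

0.7458 hr


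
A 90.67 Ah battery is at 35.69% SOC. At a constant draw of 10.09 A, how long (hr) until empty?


Step 1: remaining = SOC/100 * C_total = 35.69/100 * 90.67 = 32.36 Ah
Step 2: t = remaining / I = 32.36 / 10.09 = 3.207 hr

3.207 hr


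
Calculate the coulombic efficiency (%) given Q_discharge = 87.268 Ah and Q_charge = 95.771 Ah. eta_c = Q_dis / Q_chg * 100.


Coulombic efficiency = 87.268/95.771 * 100% = 91.12%

91.12%


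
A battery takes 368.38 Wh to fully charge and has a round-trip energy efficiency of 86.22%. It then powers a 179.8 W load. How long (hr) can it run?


Step 1: E_discharge = eta/100 * E_charge = 86.22/100 * 368.38 = 317.62 Wh
Step 2: t = E_discharge / P = 317.62 / 179.8 = 1.767 hr

1.767 hr


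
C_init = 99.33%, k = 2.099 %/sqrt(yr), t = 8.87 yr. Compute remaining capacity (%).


sqrt(t) = sqrt(8.87) = 2.9783
C_final = 99.33 - 2.099 * 2.9783 = 93.08%

93.08%


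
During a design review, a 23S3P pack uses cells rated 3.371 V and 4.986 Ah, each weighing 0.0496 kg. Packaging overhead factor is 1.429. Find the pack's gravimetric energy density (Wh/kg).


Step 1: V_pack = 23 * 3.371 = 77.533 V
Step 2: C_pack = 3 * 4.986 = 14.958 Ah
Step 3: E_pack = V_pack * C_pack = 77.533 * 14.958 = 1159.7 Wh
Step 4: m_pack = 23 * 3 * 0.0496 * 1.429 = 4.8906 kg
Step 5: ED = E_pack / m_pack = 1159.7 / 4.8906 = 237.1 Wh/kg

237.1 Wh/kg


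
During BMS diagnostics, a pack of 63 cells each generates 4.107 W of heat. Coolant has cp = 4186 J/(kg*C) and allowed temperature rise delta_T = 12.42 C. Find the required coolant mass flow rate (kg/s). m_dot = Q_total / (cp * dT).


Q_total = 63 * 4.107 = 258.74 W
m_dot = Q_total / (cp * dT) = 258.74 / (4186 * 12.42) = 0.004977 kg/s

0.004977 kg/s


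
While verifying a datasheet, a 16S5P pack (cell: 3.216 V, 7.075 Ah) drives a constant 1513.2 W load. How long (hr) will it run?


Step 1: E_pack = Ns * V_cell * Np * C_cell = 16 * 3.216 * 5 * 7.075 = 1820.3 Wh
Step 2: t = E_pack / P = 1820.3 / 1513.2 = 1.203 hr

1.203 hr


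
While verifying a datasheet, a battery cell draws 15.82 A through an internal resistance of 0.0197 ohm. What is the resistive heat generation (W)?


Q = I^2 * R = 15.82^2 * 0.0197 = 4.930 W

4.930 W


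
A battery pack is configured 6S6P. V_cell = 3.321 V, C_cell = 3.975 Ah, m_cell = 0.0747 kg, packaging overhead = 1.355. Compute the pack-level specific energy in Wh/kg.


Step 1: V_pack = 6 * 3.321 = 19.926 V
Step 2: C_pack = 6 * 3.975 = 23.85 Ah
Step 3: E_pack = V_pack * C_pack = 19.926 * 23.85 = 475.24 Wh
Step 4: m_pack = 6 * 6 * 0.0747 * 1.355 = 3.6439 kg
Step 5: ED = E_pack / m_pack = 475.24 / 3.6439 = 130.4 Wh/kg

130.4 Wh/kg


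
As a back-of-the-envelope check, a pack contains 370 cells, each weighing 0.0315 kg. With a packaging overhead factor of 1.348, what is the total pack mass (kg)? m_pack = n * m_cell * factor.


Cell mass sum = 370 * 0.0315 = 11.655 kg
With overhead 1.348: m_pack = 11.655 * 1.348 = 15.71 kg

15.71 kg


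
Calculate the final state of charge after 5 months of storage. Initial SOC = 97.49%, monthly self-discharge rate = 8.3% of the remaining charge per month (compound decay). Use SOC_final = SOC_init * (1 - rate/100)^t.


decay = (1 - 8.3/100)^5 = 0.64841
SOC_final = 97.49 * 0.64841 = 63.21%

63.21%


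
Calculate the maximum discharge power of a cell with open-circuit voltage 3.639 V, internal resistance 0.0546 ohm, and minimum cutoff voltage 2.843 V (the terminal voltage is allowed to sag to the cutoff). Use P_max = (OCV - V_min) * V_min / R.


P_max = (OCV - V_min) * V_min / R = (3.639 - 2.843) * 2.843 / 0.0546 = 0.796 * 2.843 / 0.0546 = 41.45 W

41.45 W


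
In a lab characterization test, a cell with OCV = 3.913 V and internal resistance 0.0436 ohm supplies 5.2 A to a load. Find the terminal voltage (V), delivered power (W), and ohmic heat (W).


Step 1: V_terminal = OCV - I*R = 3.913 - 5.2 * 0.0436 = 3.6863 V
Step 2: P_out = V_terminal * I = 3.6863 * 5.2 = 19.17 W
Step 3: Q = I^2 * R = 5.2^2 * 0.0436 = 1.179 W

V=3.6863 V, P=19.17 W, Q=1.179 W


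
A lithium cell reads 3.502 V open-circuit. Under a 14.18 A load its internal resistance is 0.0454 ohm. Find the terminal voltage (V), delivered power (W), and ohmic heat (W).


Step 1: V_terminal = OCV - I*R = 3.502 - 14.18 * 0.0454 = 2.8582 V
Step 2: P_out = V_terminal * I = 2.8582 * 14.18 = 40.53 W
Step 3: Q = I^2 * R = 14.18^2 * 0.0454 = 9.129 W

V=2.8582 V, P=40.53 W, Q=9.129 W


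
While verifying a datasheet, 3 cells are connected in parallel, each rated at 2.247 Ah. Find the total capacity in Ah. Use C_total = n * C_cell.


Parallel capacities add: 3 * 2.247 Ah = 6.741 Ah

6.741 Ah


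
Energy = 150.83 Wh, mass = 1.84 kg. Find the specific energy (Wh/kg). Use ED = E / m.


Specific energy = 150.83 Wh / 1.84 kg = 81.97 Wh/kg

81.97 Wh/kg


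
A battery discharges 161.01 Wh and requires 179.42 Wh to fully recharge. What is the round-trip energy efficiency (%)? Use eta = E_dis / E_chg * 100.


Round-trip efficiency = 161.01/179.42 * 100% = 89.74%

89.74%


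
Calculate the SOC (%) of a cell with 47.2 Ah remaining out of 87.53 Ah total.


SOC = (remaining / total) * 100 = (47.2 / 87.53) * 100 = 53.92%

53.92%


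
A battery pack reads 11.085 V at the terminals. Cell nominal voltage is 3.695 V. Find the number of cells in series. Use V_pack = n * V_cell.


n = V_pack / V_cell = 11.085 / 3.695 = 3

3


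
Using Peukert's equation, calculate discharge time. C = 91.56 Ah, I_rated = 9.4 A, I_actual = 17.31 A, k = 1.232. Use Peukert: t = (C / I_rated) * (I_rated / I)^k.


t_rated = C / I_rated = 91.56 / 9.4 = 9.7404 hr
(I_rated/I)^k = (0.54304)^1.232 = 0.47132
t = t_rated * (I_rated/I)^k = 9.7404 * 0.47132 = 4.591 hr

4.591 hr


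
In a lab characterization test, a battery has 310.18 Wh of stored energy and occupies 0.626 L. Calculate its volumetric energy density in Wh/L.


ED = E / V = 310.18 / 0.626 = 495.5 Wh/L

495.5 Wh/L


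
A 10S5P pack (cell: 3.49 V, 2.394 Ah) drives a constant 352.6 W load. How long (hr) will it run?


Step 1: E_pack = Ns * V_cell * Np * C_cell = 10 * 3.49 * 5 * 2.394 = 417.75 Wh
Step 2: t = E_pack / P = 417.75 / 352.6 = 1.185 hr

1.185 hr


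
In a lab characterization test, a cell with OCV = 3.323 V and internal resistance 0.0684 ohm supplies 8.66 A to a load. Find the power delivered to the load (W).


Step 1: V_terminal = OCV - I*R = 3.323 - 8.66 * 0.0684 = 2.7307 V
Step 2: P_out = V_terminal * I = 2.7307 * 8.66 = 23.65 W

23.65 W


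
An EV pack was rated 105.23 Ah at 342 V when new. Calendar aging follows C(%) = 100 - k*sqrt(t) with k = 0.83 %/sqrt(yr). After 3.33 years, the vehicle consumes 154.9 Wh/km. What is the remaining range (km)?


Step 1: capacity retention = 100 - 0.83 * sqrt(3.33) = 100 - 0.83 * 1.8248 = 98.485%
Step 2: C_now = 105.23 * 98.485/100 = 103.64 Ah
Step 3: E_pack = V * C_now = 342 * 103.64 = 35445 Wh
Step 4: range = E_pack / consumption = 35445 / 154.9 = 228.8 km

228.8 km


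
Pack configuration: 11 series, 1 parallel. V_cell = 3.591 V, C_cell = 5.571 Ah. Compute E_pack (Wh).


E = Ns * Vcell * Np * Ccell = 11 * 3.591 * 1 * 5.571 = 220.1 Wh

220.1 Wh


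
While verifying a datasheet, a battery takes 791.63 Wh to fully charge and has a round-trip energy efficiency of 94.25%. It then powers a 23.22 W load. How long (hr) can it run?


Step 1: E_discharge = eta/100 * E_charge = 94.25/100 * 791.63 = 746.11 Wh
Step 2: t = E_discharge / P = 746.11 / 23.22 = 32.13 hr

32.13 hr


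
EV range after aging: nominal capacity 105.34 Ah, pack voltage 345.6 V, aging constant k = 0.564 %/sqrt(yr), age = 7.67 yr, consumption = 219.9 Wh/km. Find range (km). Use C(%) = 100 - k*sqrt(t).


Step 1: capacity retention = 100 - 0.564 * sqrt(7.67) = 100 - 0.564 * 2.7695 = 98.438%
Step 2: C_now = 105.34 * 98.438/100 = 103.69 Ah
Step 3: E_pack = V * C_now = 345.6 * 103.69 = 35835 Wh
Step 4: range = E_pack / consumption = 35835 / 219.9 = 163.0 km

163.0 km


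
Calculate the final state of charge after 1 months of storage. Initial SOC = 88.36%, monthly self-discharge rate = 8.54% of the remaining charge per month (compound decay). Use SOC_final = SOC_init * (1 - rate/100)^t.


Monthly retention factor = 1 - 8.54/100 = 0.9146
Over 1 months: factor^1 = 0.9146
SOC_final = 88.36 * 0.9146 = 80.81%

80.81%


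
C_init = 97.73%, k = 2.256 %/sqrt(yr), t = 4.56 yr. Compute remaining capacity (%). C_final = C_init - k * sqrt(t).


sqrt(t) = sqrt(4.56) = 2.1354
C_final = 97.73 - 2.256 * 2.1354 = 92.91%

92.91%


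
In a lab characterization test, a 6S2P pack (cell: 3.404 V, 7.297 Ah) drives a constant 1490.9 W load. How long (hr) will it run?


Step 1: E_pack = Ns * V_cell * Np * C_cell = 6 * 3.404 * 2 * 7.297 = 298.07 Wh
Step 2: t = E_pack / P = 298.07 / 1490.9 = 0.1999 hr

0.1999 hr


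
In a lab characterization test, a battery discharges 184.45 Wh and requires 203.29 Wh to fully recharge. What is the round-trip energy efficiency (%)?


Round-trip efficiency = 184.45/203.29 * 100% = 90.73%

90.73%


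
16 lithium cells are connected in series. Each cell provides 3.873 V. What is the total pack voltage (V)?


Series voltages add: 16 * 3.873 V = 61.968 V

61.968 V


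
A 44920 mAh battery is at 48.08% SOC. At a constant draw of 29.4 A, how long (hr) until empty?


Convert: C_total = 44920 mAh = 44.92 Ah
Step 1: remaining = SOC/100 * C_total = 48.08/100 * 44.92 = 21.598 Ah
Step 2: t = remaining / I = 21.598 / 29.4 = 0.7346 hr

0.7346 hr


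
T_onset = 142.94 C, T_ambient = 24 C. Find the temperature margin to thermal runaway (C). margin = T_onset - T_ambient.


Safety margin = 142.94 C - 24 C = 118.94 C

118.94 C


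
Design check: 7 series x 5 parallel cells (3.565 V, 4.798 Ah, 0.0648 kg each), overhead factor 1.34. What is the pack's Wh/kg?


Step 1: V_pack = 7 * 3.565 = 24.955 V
Step 2: C_pack = 5 * 4.798 = 23.99 Ah
Step 3: E_pack = V_pack * C_pack = 24.955 * 23.99 = 598.67 Wh
Step 4: m_pack = 7 * 5 * 0.0648 * 1.34 = 3.0391 kg
Step 5: ED = E_pack / m_pack = 598.67 / 3.0391 = 197.0 Wh/kg

197.0 Wh/kg


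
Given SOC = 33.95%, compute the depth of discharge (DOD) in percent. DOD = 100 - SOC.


Complement of SOC: DOD = 100% - 33.95% = 66.05%

66.05%


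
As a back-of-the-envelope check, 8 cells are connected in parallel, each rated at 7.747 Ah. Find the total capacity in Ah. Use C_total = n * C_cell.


Parallel capacities add: 8 * 7.747 Ah = 61.976 Ah

61.976 Ah


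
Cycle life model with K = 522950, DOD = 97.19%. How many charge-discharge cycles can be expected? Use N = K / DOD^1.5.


DOD^1.5 = 958.15
N = K / DOD^1.5 = 522950 / 958.15 = 545.8

545.8 cycles


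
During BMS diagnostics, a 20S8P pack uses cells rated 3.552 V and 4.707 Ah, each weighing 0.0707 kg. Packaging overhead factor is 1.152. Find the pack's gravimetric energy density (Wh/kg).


Step 1: V_pack = 20 * 3.552 = 71.04 V
Step 2: C_pack = 8 * 4.707 = 37.656 Ah
Step 3: E_pack = V_pack * C_pack = 71.04 * 37.656 = 2675.1 Wh
Step 4: m_pack = 20 * 8 * 0.0707 * 1.152 = 13.031 kg
Step 5: ED = E_pack / m_pack = 2675.1 / 13.031 = 205.3 Wh/kg

205.3 Wh/kg


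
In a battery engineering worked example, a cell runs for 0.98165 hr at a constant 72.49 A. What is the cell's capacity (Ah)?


C = I * t = 72.49 * 0.98165 = 71.16 Ah

71.16 Ah


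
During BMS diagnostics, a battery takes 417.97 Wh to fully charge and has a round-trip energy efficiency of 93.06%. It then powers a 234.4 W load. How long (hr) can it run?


Step 1: E_discharge = eta/100 * E_charge = 93.06/100 * 417.97 = 388.96 Wh
Step 2: t = E_discharge / P = 388.96 / 234.4 = 1.659 hr

1.659 hr


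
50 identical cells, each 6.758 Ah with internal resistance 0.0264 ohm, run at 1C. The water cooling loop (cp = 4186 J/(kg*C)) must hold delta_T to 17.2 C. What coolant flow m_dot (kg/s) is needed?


Step 1: I = 1 * 6.758 = 6.758 A
Step 2: Q_cell = I^2 * R = 6.758^2 * 0.0264 = 1.2057 W
Step 3: Q_total = 50 * 1.2057 = 60.285 W
Step 4: m_dot = Q_total / (cp * dT) = 60.285 / (4186 * 17.2) = 8.373e-04 kg/s

8.373e-04 kg/s


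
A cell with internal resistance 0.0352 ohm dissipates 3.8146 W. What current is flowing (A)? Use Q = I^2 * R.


I = sqrt(Q / R) = sqrt(3.8146 / 0.0352) = sqrt(108.37) = 10.41 A

10.41 A


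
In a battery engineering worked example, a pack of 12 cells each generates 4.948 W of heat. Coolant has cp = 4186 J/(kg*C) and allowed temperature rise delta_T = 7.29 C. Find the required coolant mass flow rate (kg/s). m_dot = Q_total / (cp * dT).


Q_total = 12 * 4.948 = 59.376 W
m_dot = Q_total / (cp * dT) = 59.376 / (4186 * 7.29) = 0.001946 kg/s

0.001946 kg/s


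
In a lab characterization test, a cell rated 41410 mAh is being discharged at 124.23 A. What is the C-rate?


Convert: capacity = 41410 mAh = 41.41 Ah
Rearranging: C_rate = 124.23 / 41.41 = 3C

3C


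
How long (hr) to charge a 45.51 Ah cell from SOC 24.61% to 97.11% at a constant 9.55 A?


delta_Ah = 45.51 * (97.11 - 24.61) / 100 = 32.995 Ah
t = delta_Ah / I = 32.995 / 9.55 = 3.455 hr

3.455 hr


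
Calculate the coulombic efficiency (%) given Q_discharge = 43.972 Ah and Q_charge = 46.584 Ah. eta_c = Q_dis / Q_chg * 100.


Coulombic efficiency = 43.972/46.584 * 100% = 94.39%

94.39%


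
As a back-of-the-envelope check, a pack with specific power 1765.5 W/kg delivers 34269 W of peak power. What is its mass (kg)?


m = P / SP = 34269 / 1765.5 = 19.41 kg

19.41 kg


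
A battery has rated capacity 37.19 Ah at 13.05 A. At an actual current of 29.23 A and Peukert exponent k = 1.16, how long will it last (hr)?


Step 1: t_rated = C / I_rated = 37.19 / 13.05 = 2.8498 hr
Step 2: ratio = 13.05 / 29.23 = 0.44646
Step 3: ratio^k = 0.44646^1.16 = 0.39242
Step 4: t = t_rated * ratio^k = 2.8498 * 0.39242 = 1.118 hr

1.118 hr


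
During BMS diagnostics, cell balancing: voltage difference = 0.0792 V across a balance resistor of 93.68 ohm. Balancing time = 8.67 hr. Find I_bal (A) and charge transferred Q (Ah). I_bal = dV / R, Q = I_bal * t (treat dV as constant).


I_bal = dV / R = 0.0792 / 93.68 = 8.4543e-04 A
Q = I_bal * t = 8.4543e-04 * 8.67 = 0.007330 Ah

I=8.4543e-04 A, Q=0.007330 Ah


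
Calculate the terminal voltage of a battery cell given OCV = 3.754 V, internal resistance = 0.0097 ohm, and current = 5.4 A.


V = OCV - I*R = 3.754 - 5.4 * 0.0097 = 3.702 V

3.702 V


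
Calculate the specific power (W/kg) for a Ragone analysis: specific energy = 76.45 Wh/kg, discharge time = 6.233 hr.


P_specific = E / t = 76.45 / 6.233 = 12.27 W/kg

12.27 W/kg


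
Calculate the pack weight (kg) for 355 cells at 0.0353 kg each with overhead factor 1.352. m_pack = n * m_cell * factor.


m_pack = n * m_cell * overhead = 355 * 0.0353 * 1.352 = 16.94 kg

16.94 kg


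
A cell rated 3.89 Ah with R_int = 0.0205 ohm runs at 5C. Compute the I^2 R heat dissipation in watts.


Step 1: I = C_rate * capacity = 5 * 3.89 = 19.45 A
Step 2: Q = I^2 * R = 19.45^2 * 0.0205 = 378.3 * 0.0205 = 7.755 W

7.755 W


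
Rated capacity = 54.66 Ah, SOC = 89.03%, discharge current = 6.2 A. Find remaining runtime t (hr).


Step 1: remaining = SOC/100 * C_total = 89.03/100 * 54.66 = 48.664 Ah
Step 2: t = remaining / I = 48.664 / 6.2 = 7.849 hr

7.849 hr


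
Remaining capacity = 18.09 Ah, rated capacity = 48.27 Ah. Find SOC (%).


SOC% = 18.09 / 48.27 * 100 = 37.48%

37.48%


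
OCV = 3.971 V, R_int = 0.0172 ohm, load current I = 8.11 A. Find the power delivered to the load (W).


Step 1: V_terminal = OCV - I*R = 3.971 - 8.11 * 0.0172 = 3.8315 V
Step 2: P_out = V_terminal * I = 3.8315 * 8.11 = 31.07 W

31.07 W


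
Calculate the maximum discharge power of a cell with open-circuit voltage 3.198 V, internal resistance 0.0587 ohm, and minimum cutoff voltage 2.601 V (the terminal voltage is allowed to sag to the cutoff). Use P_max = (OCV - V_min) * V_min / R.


P_max = (OCV - V_min) * V_min / R = (3.198 - 2.601) * 2.601 / 0.0587 = 0.597 * 2.601 / 0.0587 = 26.45 W

26.45 W


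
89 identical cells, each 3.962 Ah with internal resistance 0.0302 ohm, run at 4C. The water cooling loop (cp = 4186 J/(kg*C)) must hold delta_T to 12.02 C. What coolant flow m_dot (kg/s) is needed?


Step 1: I = 4 * 3.962 = 15.848 A
Step 2: Q_cell = I^2 * R = 15.848^2 * 0.0302 = 7.585 W
Step 3: Q_total = 89 * 7.585 = 675.07 W
Step 4: m_dot = Q_total / (cp * dT) = 675.07 / (4186 * 12.02) = 0.01342 kg/s

0.01342 kg/s


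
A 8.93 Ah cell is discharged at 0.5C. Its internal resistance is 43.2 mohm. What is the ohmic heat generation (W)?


Convert: R = 43.2 mohm = 0.0432 ohm
Step 1: I = C_rate * capacity = 0.5 * 8.93 = 4.465 A
Step 2: Q = I^2 * R = 4.465^2 * 0.0432 = 19.936 * 0.0432 = 0.8612 W

0.8612 W


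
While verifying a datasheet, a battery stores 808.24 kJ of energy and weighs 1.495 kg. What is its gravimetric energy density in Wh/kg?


Convert: E = 808.24 kJ = 224.51 Wh
ED = E / m = 224.51 / 1.495 = 150.2 Wh/kg

150.2 Wh/kg


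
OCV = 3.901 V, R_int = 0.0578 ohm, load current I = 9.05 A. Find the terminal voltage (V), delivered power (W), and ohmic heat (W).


Step 1: V_terminal = OCV - I*R = 3.901 - 9.05 * 0.0578 = 3.3779 V
Step 2: P_out = V_terminal * I = 3.3779 * 9.05 = 30.57 W
Step 3: Q = I^2 * R = 9.05^2 * 0.0578 = 4.734 W

V=3.3779 V, P=30.57 W, Q=4.734 W


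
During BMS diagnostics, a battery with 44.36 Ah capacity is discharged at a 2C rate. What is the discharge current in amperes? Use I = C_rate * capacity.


At 2C: I = 2 * 44.36 Ah = 88.72 A

88.72 A


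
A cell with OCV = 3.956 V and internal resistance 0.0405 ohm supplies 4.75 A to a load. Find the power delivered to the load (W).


Step 1: V_terminal = OCV - I*R = 3.956 - 4.75 * 0.0405 = 3.7636 V
Step 2: P_out = V_terminal * I = 3.7636 * 4.75 = 17.88 W

17.88 W


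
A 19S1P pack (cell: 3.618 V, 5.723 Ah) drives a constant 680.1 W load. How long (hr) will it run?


Step 1: E_pack = Ns * V_cell * Np * C_cell = 19 * 3.618 * 1 * 5.723 = 393.41 Wh
Step 2: t = E_pack / P = 393.41 / 680.1 = 0.5785 hr

0.5785 hr


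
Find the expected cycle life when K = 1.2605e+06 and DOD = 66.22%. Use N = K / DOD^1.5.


Step 1: DOD^1.5 = 66.22^1.5 = 538.87
Step 2: N = 1.2605e+06 / 538.87 = 2339 cycles

2339 cycles


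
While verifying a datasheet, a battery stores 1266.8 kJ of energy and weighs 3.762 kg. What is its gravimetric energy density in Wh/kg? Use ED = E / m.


Convert: E = 1266.8 kJ = 351.89 Wh
ED = E / m = 351.89 / 3.762 = 93.54 Wh/kg

93.54 Wh/kg


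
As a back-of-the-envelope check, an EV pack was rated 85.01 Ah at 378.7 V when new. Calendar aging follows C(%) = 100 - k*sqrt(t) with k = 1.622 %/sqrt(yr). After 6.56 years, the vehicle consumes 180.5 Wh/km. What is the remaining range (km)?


Step 1: capacity retention = 100 - 1.622 * sqrt(6.56) = 100 - 1.622 * 2.5612 = 95.846%
Step 2: C_now = 85.01 * 95.846/100 = 81.479 Ah
Step 3: E_pack = V * C_now = 378.7 * 81.479 = 30856 Wh
Step 4: range = E_pack / consumption = 30856 / 180.5 = 170.9 km

170.9 km


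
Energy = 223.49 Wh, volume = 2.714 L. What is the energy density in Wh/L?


ED = E / V = 223.49 / 2.714 = 82.35 Wh/L

82.35 Wh/L


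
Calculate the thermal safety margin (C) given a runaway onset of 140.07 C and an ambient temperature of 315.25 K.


Convert: T_ambient = 315.25 K = 42.1 C
margin = 140.07 - 42.1 = 97.97 C

97.97 C


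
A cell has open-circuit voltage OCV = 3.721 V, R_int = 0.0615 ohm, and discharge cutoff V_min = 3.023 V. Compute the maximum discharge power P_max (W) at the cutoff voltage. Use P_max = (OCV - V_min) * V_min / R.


P_max = (OCV - V_min) * V_min / R = (3.721 - 3.023) * 3.023 / 0.0615 = 0.698 * 3.023 / 0.0615 = 34.31 W

34.31 W


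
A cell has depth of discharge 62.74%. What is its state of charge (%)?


SOC = 100 - DOD = 100 - 62.74 = 37.26%

37.26%


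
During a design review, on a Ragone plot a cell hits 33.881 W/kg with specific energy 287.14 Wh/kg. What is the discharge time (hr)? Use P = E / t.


t = E / P = 287.14 / 33.881 = 8.475 hr

8.475 hr


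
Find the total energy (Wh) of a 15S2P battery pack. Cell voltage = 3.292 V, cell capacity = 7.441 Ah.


E = Ns * Vcell * Np * Ccell = 15 * 3.292 * 2 * 7.441 = 734.9 Wh

734.9 Wh


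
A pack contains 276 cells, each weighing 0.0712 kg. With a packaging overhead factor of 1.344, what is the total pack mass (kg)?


m_pack = n * m_cell * overhead = 276 * 0.0712 * 1.344 = 26.41 kg

26.41 kg


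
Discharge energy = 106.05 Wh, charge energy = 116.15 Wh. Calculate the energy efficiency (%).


Round-trip efficiency = 106.05/116.15 * 100% = 91.30%

91.30%


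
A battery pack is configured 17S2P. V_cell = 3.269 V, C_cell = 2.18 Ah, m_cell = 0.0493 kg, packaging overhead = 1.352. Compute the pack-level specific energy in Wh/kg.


Step 1: V_pack = 17 * 3.269 = 55.573 V
Step 2: C_pack = 2 * 2.18 = 4.36 Ah
Step 3: E_pack = V_pack * C_pack = 55.573 * 4.36 = 242.3 Wh
Step 4: m_pack = 17 * 2 * 0.0493 * 1.352 = 2.2662 kg
Step 5: ED = E_pack / m_pack = 242.3 / 2.2662 = 106.9 Wh/kg

106.9 Wh/kg


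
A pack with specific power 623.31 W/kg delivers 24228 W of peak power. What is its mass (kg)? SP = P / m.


m = P / SP = 24228 / 623.31 = 38.87 kg

38.87 kg


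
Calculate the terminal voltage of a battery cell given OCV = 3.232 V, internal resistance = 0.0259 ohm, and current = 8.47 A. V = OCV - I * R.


V = OCV - I*R = 3.232 - 8.47 * 0.0259 = 3.013 V

3.013 V


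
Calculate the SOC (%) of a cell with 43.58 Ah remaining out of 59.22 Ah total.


SOC = (remaining / total) * 100 = (43.58 / 59.22) * 100 = 73.59%

73.59%


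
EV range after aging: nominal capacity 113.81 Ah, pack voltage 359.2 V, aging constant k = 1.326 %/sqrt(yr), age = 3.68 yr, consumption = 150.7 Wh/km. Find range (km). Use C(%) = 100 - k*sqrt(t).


Step 1: capacity retention = 100 - 1.326 * sqrt(3.68) = 100 - 1.326 * 1.9183 = 97.456%
Step 2: C_now = 113.81 * 97.456/100 = 110.91 Ah
Step 3: E_pack = V * C_now = 359.2 * 110.91 = 39839 Wh
Step 4: range = E_pack / consumption = 39839 / 150.7 = 264.4 km

264.4 km


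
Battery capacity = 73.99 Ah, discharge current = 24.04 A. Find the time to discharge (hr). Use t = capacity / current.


Runtime = 73.99 Ah / 24.04 A = 3.078 hr

3.078 hr


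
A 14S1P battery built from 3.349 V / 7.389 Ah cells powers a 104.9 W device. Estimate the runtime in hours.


Step 1: E_pack = Ns * V_cell * Np * C_cell = 14 * 3.349 * 1 * 7.389 = 346.44 Wh
Step 2: t = E_pack / P = 346.44 / 104.9 = 3.303 hr

3.303 hr


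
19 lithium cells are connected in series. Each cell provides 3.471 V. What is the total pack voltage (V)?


With 19 cells in series at 3.471 V each, V_pack = 65.949 V

65.949 V


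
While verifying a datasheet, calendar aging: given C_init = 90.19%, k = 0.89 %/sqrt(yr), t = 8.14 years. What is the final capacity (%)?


sqrt(t) = sqrt(8.14) = 2.8531
C_final = 90.19 - 0.89 * 2.8531 = 87.65%

87.65%


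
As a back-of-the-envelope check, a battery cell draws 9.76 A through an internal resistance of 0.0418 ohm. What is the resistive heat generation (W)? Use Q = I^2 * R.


I^2 = 95.258
Q = 95.258 * 0.0418 = 3.982 W

3.982 W


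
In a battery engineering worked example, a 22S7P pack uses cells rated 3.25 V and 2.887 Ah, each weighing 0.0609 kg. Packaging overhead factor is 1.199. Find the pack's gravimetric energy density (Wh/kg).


Step 1: V_pack = 22 * 3.25 = 71.5 V
Step 2: C_pack = 7 * 2.887 = 20.209 Ah
Step 3: E_pack = V_pack * C_pack = 71.5 * 20.209 = 1444.9 Wh
Step 4: m_pack = 22 * 7 * 0.0609 * 1.199 = 11.245 kg
Step 5: ED = E_pack / m_pack = 1444.9 / 11.245 = 128.5 Wh/kg

128.5 Wh/kg


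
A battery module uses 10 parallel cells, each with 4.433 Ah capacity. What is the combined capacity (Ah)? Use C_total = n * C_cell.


C_total = 10 * 4.433 = 44.33 Ah

44.33 Ah


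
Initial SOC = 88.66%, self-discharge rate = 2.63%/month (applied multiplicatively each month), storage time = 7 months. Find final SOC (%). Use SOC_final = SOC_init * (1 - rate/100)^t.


Monthly retention factor = 1 - 2.63/100 = 0.9737
Over 7 months: factor^7 = 0.82981
SOC_final = 88.66 * 0.82981 = 73.57%

73.57%


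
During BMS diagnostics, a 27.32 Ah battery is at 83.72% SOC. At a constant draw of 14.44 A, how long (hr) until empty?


Step 1: remaining = SOC/100 * C_total = 83.72/100 * 27.32 = 22.872 Ah
Step 2: t = remaining / I = 22.872 / 14.44 = 1.584 hr

1.584 hr


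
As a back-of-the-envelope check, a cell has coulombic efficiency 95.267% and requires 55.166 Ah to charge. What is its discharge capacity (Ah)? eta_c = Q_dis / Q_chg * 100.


Q_dis = eta/100 * Q_chg = 95.267/100 * 55.166 = 52.55 Ah

52.55 Ah


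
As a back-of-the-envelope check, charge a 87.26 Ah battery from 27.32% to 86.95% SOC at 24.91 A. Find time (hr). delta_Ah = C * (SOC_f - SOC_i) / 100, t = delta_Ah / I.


Step 1: dSOC = 86.95% - 27.32% = 59.63%
Step 2: delta_Ah = 87.26 * 59.63 / 100 = 52.033 Ah
Step 3: t = 52.033 / 24.91 = 2.089 hr

2.089 hr


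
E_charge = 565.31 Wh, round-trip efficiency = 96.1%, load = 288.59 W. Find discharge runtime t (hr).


Step 1: E_discharge = eta/100 * E_charge = 96.1/100 * 565.31 = 543.26 Wh
Step 2: t = E_discharge / P = 543.26 / 288.59 = 1.882 hr

1.882 hr


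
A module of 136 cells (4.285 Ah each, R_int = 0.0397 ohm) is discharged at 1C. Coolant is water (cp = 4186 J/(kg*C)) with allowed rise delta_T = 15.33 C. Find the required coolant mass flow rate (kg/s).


Step 1: I = 1 * 4.285 = 4.285 A
Step 2: Q_cell = I^2 * R = 4.285^2 * 0.0397 = 0.72894 W
Step 3: Q_total = 136 * 0.72894 = 99.136 W
Step 4: m_dot = Q_total / (cp * dT) = 99.136 / (4186 * 15.33) = 0.001545 kg/s

0.001545 kg/s


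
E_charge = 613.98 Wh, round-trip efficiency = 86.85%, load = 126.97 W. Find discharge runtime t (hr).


Step 1: E_discharge = eta/100 * E_charge = 86.85/100 * 613.98 = 533.24 Wh
Step 2: t = E_discharge / P = 533.24 / 126.97 = 4.200 hr

4.200 hr


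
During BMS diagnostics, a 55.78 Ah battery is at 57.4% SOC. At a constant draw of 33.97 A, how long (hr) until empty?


Step 1: remaining = SOC/100 * C_total = 57.4/100 * 55.78 = 32.018 Ah
Step 2: t = remaining / I = 32.018 / 33.97 = 0.9425 hr

0.9425 hr


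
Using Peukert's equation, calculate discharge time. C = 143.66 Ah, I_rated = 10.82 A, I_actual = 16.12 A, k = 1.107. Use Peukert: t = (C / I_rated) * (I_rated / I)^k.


Step 1: t_rated = C / I_rated = 143.66 / 10.82 = 13.277 hr
Step 2: ratio = 10.82 / 16.12 = 0.67122
Step 3: ratio^k = 0.67122^1.107 = 0.64319
Step 4: t = t_rated * ratio^k = 13.277 * 0.64319 = 8.540 hr

8.540 hr


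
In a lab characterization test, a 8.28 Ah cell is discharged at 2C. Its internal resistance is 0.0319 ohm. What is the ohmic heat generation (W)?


Step 1: I = C_rate * capacity = 2 * 8.28 = 16.56 A
Step 2: Q = I^2 * R = 16.56^2 * 0.0319 = 274.23 * 0.0319 = 8.748 W

8.748 W


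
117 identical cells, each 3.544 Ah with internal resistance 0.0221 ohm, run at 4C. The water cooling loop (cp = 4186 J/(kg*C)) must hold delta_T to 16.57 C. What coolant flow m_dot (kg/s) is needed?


Step 1: I = 4 * 3.544 = 14.176 A
Step 2: Q_cell = I^2 * R = 14.176^2 * 0.0221 = 4.4412 W
Step 3: Q_total = 117 * 4.4412 = 519.62 W
Step 4: m_dot = Q_total / (cp * dT) = 519.62 / (4186 * 16.57) = 0.007491 kg/s

0.007491 kg/s
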